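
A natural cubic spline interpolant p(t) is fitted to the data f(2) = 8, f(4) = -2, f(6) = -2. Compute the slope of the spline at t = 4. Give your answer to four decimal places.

-2.5000

Write M_i for p''(x_i). With h_i = 2, 2 and divided differences Δ_i = -5, 0, the continuity of p' gives the tridiagonal system
  2·M_0 + 8·M_1 + 2·M_2 = 6(Δ_1 - Δ_0) = 30
Natural end conditions: M_0 = M_2 = 0.
Forward elimination and back-substitution give M_0 = 0, M_1 = 15/4, M_2 = 0.
On [4, 6], p'(t) = b_1 + 2c_1·(t - 4) + 3d_1·(t - 4)² with b_1 = Δ_1 - h_1(2M_1 + M_2)/6 = -5/2, c_1 = M_1/2 = 15/8, d_1 = (M_2 - M_1)/(6h_1) = -5/16. So p'(4) = -5/2.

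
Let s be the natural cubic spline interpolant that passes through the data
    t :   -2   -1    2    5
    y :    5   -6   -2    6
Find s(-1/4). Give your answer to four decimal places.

-9.2495

Let M_i = s''(x_i). Step sizes h_i = 1, 3, 3; slopes of the chords Δ_i = (y_(i+1) - y_i)/h_i = -11, 4/3, 8/3.
  1·M_0 + 8·M_1 + 3·M_2 = 6(Δ_1 - Δ_0) = 74
  3·M_1 + 12·M_2 + 3·M_3 = 6(Δ_2 - Δ_1) = 8
Natural end conditions: M_0 = M_3 = 0.
Hence M_0 = 0, M_1 = 288/29, M_2 = -158/87, M_3 = 0.
On [-1, 2], s(t) = -6 - 223/29·(t + 1) + 144/29·(t + 1)² - 511/783·(t + 1)³.
With (t + 1) = 3/4: s(-1/4) = -17167/1856.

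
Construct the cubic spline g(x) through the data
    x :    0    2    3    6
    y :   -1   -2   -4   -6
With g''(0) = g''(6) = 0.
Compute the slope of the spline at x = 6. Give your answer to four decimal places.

With M_i denoting the second derivative at x_i, h_i = 2, 1, 3, and Δ_i = (y_(i+1) − y_i)/h_i = -1/2, -2, -2/3:
  2·M_0 + 6·M_1 + 1·M_2 = 6(Δ_1 - Δ_0) = -9
  1·M_1 + 8·M_2 + 3·M_3 = 6(Δ_2 - Δ_1) = 8
Natural end conditions: M_0 = M_3 = 0.
Hence M_0 = 0, M_1 = -80/47, M_2 = 57/47, M_3 = 0.
On [3, 6], g'(x) = b_2 + 2c_2·(x - 3) + 3d_2·(x - 3)² with b_2 = Δ_2 - h_2(2M_2 + M_3)/6 = -265/141, c_2 = M_2/2 = 57/94, d_2 = (M_3 - M_2)/(6h_2) = -19/282. So g'(6) = -17/282.

-0.0603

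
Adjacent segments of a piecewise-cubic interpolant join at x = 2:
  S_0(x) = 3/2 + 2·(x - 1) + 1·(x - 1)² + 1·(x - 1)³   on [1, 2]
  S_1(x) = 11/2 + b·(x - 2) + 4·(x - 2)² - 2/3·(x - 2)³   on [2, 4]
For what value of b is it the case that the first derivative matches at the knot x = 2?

7

S_0'(x) = 2 + 2·(x - 1) + 3·(x - 1)², so S_0'(2) = 7. On the right, S_1'(2) = b, so b = 7.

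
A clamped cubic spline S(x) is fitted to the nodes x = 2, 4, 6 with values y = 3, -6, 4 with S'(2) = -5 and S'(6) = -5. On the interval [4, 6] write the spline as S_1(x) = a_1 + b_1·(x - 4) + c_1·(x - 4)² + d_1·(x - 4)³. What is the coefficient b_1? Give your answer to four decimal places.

Write M_i for S''(x_i). With h_i = 2, 2 and divided differences Δ_i = -9/2, 5, the continuity of S' gives the tridiagonal system
  2·M_0 + 8·M_1 + 2·M_2 = 6(Δ_1 - Δ_0) = 57
Clamped end conditions give two more equations: 2h_0·M_0 + h_0·M_1 = 6(Δ_0 - S'(2)) = 3 and h_1·M_1 + 2h_1·M_2 = 6(S'(6) - Δ_1) = -60.
Forward elimination and back-substitution give M_0 = -51/8, M_1 = 57/4, M_2 = -177/8.
On [4, 6], with S_1(x) = a_1 + b_1·(x - 4) + c_1·(x - 4)² + d_1·(x - 4)³: c_1 = M_1/2 = 57/8, d_1 = (M_2 - M_1)/(6h_1) = -97/32, b_1 = Δ_1 - h_1(2M_1 + M_2)/6 = 23/8.

2.8750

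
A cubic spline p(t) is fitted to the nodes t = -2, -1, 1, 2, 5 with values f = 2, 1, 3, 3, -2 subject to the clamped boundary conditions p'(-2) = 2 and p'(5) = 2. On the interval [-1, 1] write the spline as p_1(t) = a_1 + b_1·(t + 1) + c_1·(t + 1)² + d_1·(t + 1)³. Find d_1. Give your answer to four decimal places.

-0.5492

Let M_i = p''(x_i). Step sizes h_i = 1, 2, 1, 3; slopes of the chords Δ_i = (y_(i+1) - y_i)/h_i = -1, 1, 0, -5/3.
  1·M_0 + 6·M_1 + 2·M_2 = 6(Δ_1 - Δ_0) = 12
  2·M_1 + 6·M_2 + 1·M_3 = 6(Δ_2 - Δ_1) = -6
  1·M_2 + 8·M_3 + 3·M_4 = 6(Δ_3 - Δ_2) = -10
Clamped end conditions give two more equations: 2h_0·M_0 + h_0·M_1 = 6(Δ_0 - p'(-2)) = -18 and h_3·M_3 + 2h_3·M_4 = 6(p'(5) - Δ_3) = 22.
Forward elimination and back-substitution give M_0 = -688/61, M_1 = 278/61, M_2 = -124/61, M_3 = -178/61, M_4 = 938/183.
On [-1, 1], with p_1(t) = a_1 + b_1·(t + 1) + c_1·(t + 1)² + d_1·(t + 1)³: c_1 = M_1/2 = 139/61, d_1 = (M_2 - M_1)/(6h_1) = -67/122, b_1 = Δ_1 - h_1(2M_1 + M_2)/6 = -83/61.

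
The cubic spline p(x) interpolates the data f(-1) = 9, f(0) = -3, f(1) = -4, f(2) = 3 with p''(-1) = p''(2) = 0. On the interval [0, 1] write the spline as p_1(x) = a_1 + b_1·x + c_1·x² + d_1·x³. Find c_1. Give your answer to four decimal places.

Let M_i = p''(x_i). Step sizes h_i = 1, 1, 1; slopes of the chords Δ_i = (y_(i+1) - y_i)/h_i = -12, -1, 7.
  1·M_0 + 4·M_1 + 1·M_2 = 6(Δ_1 - Δ_0) = 66
  1·M_1 + 4·M_2 + 1·M_3 = 6(Δ_2 - Δ_1) = 48
Natural end conditions: M_0 = M_3 = 0.
Hence M_0 = 0, M_1 = 72/5, M_2 = 42/5, M_3 = 0.
On [0, 1], with p_1(x) = a_1 + b_1·x + c_1·x² + d_1·x³: c_1 = M_1/2 = 36/5, d_1 = (M_2 - M_1)/(6h_1) = -1, b_1 = Δ_1 - h_1(2M_1 + M_2)/6 = -36/5.

7.2000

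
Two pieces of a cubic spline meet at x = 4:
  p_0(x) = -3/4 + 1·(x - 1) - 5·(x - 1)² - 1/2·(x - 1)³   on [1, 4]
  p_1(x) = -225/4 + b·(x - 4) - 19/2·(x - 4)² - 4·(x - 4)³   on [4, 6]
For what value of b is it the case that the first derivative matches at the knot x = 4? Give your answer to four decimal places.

p_0'(x) = 1 - 10·(x - 1) - 3/2·(x - 1)², so p_0'(4) = -85/2. On the right, p_1'(4) = b, so b = -85/2.

-42.5000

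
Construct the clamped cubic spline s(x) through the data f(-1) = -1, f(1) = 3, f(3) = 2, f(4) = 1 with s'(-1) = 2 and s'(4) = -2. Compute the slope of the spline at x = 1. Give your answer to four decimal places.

Put M_i = s'' at the i-th knot. Here h = (2, 2, 1) and Δ = (2, -1/2, -1), so the interior equations h_(i-1)·M_(i-1) + 2(h_(i-1)+h_i)·M_i + h_i·M_(i+1) = 6(Δ_i − Δ_(i-1)) read
  2·M_0 + 8·M_1 + 2·M_2 = 6(Δ_1 - Δ_0) = -15
  2·M_1 + 6·M_2 + 1·M_3 = 6(Δ_2 - Δ_1) = -3
Clamped end conditions give two more equations: 2h_0·M_0 + h_0·M_1 = 6(Δ_0 - s'(-1)) = 0 and h_2·M_2 + 2h_2·M_3 = 6(s'(4) - Δ_2) = -6.
Hence M_0 = 55/46, M_1 = -55/23, M_2 = 20/23, M_3 = -79/23.
On [1, 3], s'(x) = b_1 + 2c_1·(x - 1) + 3d_1·(x - 1)² with b_1 = Δ_1 - h_1(2M_1 + M_2)/6 = 37/46, c_1 = M_1/2 = -55/46, d_1 = (M_2 - M_1)/(6h_1) = 25/92. So s'(1) = 37/46.

0.8043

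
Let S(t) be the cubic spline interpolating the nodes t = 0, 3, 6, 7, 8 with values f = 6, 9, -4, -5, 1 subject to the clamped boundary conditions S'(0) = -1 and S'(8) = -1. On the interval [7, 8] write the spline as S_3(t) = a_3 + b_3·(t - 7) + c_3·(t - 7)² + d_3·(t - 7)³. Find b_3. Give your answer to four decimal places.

5.1339

Put M_i = S'' at the i-th knot. Here h = (3, 3, 1, 1) and Δ = (1, -13/3, -1, 6), so the interior equations h_(i-1)·M_(i-1) + 2(h_(i-1)+h_i)·M_i + h_i·M_(i+1) = 6(Δ_i − Δ_(i-1)) read
  3·M_0 + 12·M_1 + 3·M_2 = 6(Δ_1 - Δ_0) = -32
  3·M_1 + 8·M_2 + 1·M_3 = 6(Δ_2 - Δ_1) = 20
  1·M_2 + 4·M_3 + 1·M_4 = 6(Δ_3 - Δ_2) = 42
Clamped end conditions give two more equations: 2h_0·M_0 + h_0·M_1 = 6(Δ_0 - S'(0)) = 12 and h_3·M_3 + 2h_3·M_4 = 6(S'(8) - Δ_3) = -42.
Hence M_0 = 685/168, M_1 = -349/84, M_2 = 15/8, M_3 = 489/28, M_4 = -1665/56.
On [7, 8], with S_3(t) = a_3 + b_3·(t - 7) + c_3·(t - 7)² + d_3·(t - 7)³: c_3 = M_3/2 = 489/56, d_3 = (M_4 - M_3)/(6h_3) = -881/112, b_3 = Δ_3 - h_3(2M_3 + M_4)/6 = 575/112.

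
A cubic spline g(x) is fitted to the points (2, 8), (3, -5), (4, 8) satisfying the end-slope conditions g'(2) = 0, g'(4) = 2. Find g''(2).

-77

With M_i denoting the second derivative at x_i, h_i = 1, 1, and Δ_i = (y_(i+1) − y_i)/h_i = -13, 13:
  1·M_0 + 4·M_1 + 1·M_2 = 6(Δ_1 - Δ_0) = 156
Clamped end conditions give two more equations: 2h_0·M_0 + h_0·M_1 = 6(Δ_0 - g'(2)) = -78 and h_1·M_1 + 2h_1·M_2 = 6(g'(4) - Δ_1) = -66.
Forward elimination and back-substitution give M_0 = -77, M_1 = 76, M_2 = -71.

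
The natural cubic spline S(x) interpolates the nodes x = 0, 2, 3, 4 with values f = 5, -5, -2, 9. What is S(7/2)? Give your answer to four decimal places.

2.8478

With σ_i denoting the second derivative at x_i, h_i = 2, 1, 1, and Δ_i = (y_(i+1) − y_i)/h_i = -5, 3, 11:
  2·σ_0 + 6·σ_1 + 1·σ_2 = 6(Δ_1 - Δ_0) = 48
  1·σ_1 + 4·σ_2 + 1·σ_3 = 6(Δ_2 - Δ_1) = 48
Natural end conditions: σ_0 = σ_3 = 0.
Forward elimination and back-substitution give σ_0 = 0, σ_1 = 144/23, σ_2 = 240/23, σ_3 = 0.
On [3, 4], S(x) = -2 + 173/23·(x - 3) + 120/23·(x - 3)² - 40/23·(x - 3)³.
With (x - 3) = 1/2: S(7/2) = 131/46.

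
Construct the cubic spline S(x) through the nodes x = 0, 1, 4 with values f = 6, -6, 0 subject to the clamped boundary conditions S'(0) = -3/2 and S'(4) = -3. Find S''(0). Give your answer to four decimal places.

Put M_i = S'' at the i-th knot. Here h = (1, 3) and Δ = (-12, 2), so the interior equations h_(i-1)·M_(i-1) + 2(h_(i-1)+h_i)·M_i + h_i·M_(i+1) = 6(Δ_i − Δ_(i-1)) read
  1·M_0 + 8·M_1 + 3·M_2 = 6(Δ_1 - Δ_0) = 84
Clamped end conditions give two more equations: 2h_0·M_0 + h_0·M_1 = 6(Δ_0 - S'(0)) = -63 and h_1·M_1 + 2h_1·M_2 = 6(S'(4) - Δ_1) = -30.
Forward elimination and back-substitution give M_0 = -339/8, M_1 = 87/4, M_2 = -127/8.

-42.3750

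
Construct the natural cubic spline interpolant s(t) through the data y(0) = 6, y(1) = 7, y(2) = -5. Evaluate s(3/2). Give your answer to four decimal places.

Write M_i for s''(x_i). With h_i = 1, 1 and divided differences Δ_i = 1, -12, the continuity of s' gives the tridiagonal system
  1·M_0 + 4·M_1 + 1·M_2 = 6(Δ_1 - Δ_0) = -78
Natural end conditions: M_0 = M_2 = 0.
Solving: M_0 = 0, M_1 = -39/2, M_2 = 0.
On [1, 2], s(t) = 7 - 11/2·(t - 1) - 39/4·(t - 1)² + 13/4·(t - 1)³.
With (t - 1) = 1/2: s(3/2) = 71/32.

2.2188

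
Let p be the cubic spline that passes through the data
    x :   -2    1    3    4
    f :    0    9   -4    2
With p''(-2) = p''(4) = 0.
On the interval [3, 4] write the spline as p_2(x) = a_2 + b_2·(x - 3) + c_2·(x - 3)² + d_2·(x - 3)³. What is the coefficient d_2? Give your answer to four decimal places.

Write m_i for p''(x_i). With h_i = 3, 2, 1 and divided differences Δ_i = 3, -13/2, 6, the continuity of p' gives the tridiagonal system
  3·m_0 + 10·m_1 + 2·m_2 = 6(Δ_1 - Δ_0) = -57
  2·m_1 + 6·m_2 + 1·m_3 = 6(Δ_2 - Δ_1) = 75
Natural end conditions: m_0 = m_3 = 0.
Solving: m_0 = 0, m_1 = -123/14, m_2 = 108/7, m_3 = 0.
On [3, 4], with p_2(x) = a_2 + b_2·(x - 3) + c_2·(x - 3)² + d_2·(x - 3)³: c_2 = m_2/2 = 54/7, d_2 = (m_3 - m_2)/(6h_2) = -18/7, b_2 = Δ_2 - h_2(2m_2 + m_3)/6 = 6/7.

-2.5714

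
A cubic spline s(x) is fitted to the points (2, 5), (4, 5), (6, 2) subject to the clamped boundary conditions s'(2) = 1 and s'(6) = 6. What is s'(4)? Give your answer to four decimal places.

With σ_i denoting the second derivative at x_i, h_i = 2, 2, and Δ_i = (y_(i+1) − y_i)/h_i = 0, -3/2:
  2·σ_0 + 8·σ_1 + 2·σ_2 = 6(Δ_1 - Δ_0) = -9
Clamped end conditions give two more equations: 2h_0·σ_0 + h_0·σ_1 = 6(Δ_0 - s'(2)) = -6 and h_1·σ_1 + 2h_1·σ_2 = 6(s'(6) - Δ_1) = 45.
Solving the tridiagonal system: σ_0 = 7/8, σ_1 = -19/4, σ_2 = 109/8.
On [4, 6], s'(x) = b_1 + 2c_1·(x - 4) + 3d_1·(x - 4)² with b_1 = Δ_1 - h_1(2σ_1 + σ_2)/6 = -23/8, c_1 = σ_1/2 = -19/8, d_1 = (σ_2 - σ_1)/(6h_1) = 49/32. So s'(4) = -23/8.

-2.8750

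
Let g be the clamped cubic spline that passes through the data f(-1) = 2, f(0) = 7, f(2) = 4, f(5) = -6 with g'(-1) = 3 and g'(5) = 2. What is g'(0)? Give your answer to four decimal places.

Put M_i = g'' at the i-th knot. Here h = (1, 2, 3) and Δ = (5, -3/2, -10/3), so the interior equations h_(i-1)·M_(i-1) + 2(h_(i-1)+h_i)·M_i + h_i·M_(i+1) = 6(Δ_i − Δ_(i-1)) read
  1·M_0 + 6·M_1 + 2·M_2 = 6(Δ_1 - Δ_0) = -39
  2·M_1 + 10·M_2 + 3·M_3 = 6(Δ_2 - Δ_1) = -11
Clamped end conditions give two more equations: 2h_0·M_0 + h_0·M_1 = 6(Δ_0 - g'(-1)) = 12 and h_2·M_2 + 2h_2·M_3 = 6(g'(5) - Δ_2) = 32.
Hence M_0 = 187/19, M_1 = -146/19, M_2 = -26/19, M_3 = 343/57.
On [0, 2], g'(x) = b_1 + 2c_1·x + 3d_1·x² with b_1 = Δ_1 - h_1(2M_1 + M_2)/6 = 155/38, c_1 = M_1/2 = -73/19, d_1 = (M_2 - M_1)/(6h_1) = 10/19. So g'(0) = 155/38.

4.0789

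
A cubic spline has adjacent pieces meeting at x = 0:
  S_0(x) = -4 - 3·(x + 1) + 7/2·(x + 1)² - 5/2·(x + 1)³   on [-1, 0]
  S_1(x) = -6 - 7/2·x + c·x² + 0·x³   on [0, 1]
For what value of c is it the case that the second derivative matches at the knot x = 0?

S_0''(x) = 7 - 15·(x + 1), so S_0''(0) = -8. On the right, S_1''(0) = 2c, so c = -4.

-4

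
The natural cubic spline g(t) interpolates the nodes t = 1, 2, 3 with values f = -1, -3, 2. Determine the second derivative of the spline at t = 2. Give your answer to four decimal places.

10.5000

Write M_i for g''(x_i). With h_i = 1, 1 and divided differences Δ_i = -2, 5, the continuity of g' gives the tridiagonal system
  1·M_0 + 4·M_1 + 1·M_2 = 6(Δ_1 - Δ_0) = 42
Natural end conditions: M_0 = M_2 = 0.
Solving: M_0 = 0, M_1 = 21/2, M_2 = 0.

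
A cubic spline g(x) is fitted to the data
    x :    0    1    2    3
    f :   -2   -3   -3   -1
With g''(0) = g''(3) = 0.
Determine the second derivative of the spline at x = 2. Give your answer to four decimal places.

Write M_i for g''(x_i). With h_i = 1, 1, 1 and divided differences Δ_i = -1, 0, 2, the continuity of g' gives the tridiagonal system
  1·M_0 + 4·M_1 + 1·M_2 = 6(Δ_1 - Δ_0) = 6
  1·M_1 + 4·M_2 + 1·M_3 = 6(Δ_2 - Δ_1) = 12
Natural end conditions: M_0 = M_3 = 0.
Solving the tridiagonal system: M_0 = 0, M_1 = 4/5, M_2 = 14/5, M_3 = 0.

2.8000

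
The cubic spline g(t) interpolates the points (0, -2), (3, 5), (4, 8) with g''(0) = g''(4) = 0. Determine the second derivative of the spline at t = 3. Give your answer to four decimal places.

0.5000

Let m_i = g''(x_i). Step sizes h_i = 3, 1; slopes of the chords Δ_i = (y_(i+1) - y_i)/h_i = 7/3, 3.
  3·m_0 + 8·m_1 + 1·m_2 = 6(Δ_1 - Δ_0) = 4
Natural end conditions: m_0 = m_2 = 0.
Hence m_0 = 0, m_1 = 1/2, m_2 = 0.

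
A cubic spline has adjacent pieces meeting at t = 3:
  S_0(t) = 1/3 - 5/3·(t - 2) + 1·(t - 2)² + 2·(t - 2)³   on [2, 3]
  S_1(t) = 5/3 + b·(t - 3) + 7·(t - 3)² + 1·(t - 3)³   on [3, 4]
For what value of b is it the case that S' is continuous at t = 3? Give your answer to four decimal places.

S_0'(t) = -5/3 + 2·(t - 2) + 6·(t - 2)², so S_0'(3) = 19/3. On the right, S_1'(3) = b, so b = 19/3.

6.3333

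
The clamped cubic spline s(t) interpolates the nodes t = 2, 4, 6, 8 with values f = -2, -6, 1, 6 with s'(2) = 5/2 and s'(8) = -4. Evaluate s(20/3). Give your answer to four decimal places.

Put m_i = s'' at the i-th knot. Here h = (2, 2, 2) and Δ = (-2, 7/2, 5/2), so the interior equations h_(i-1)·m_(i-1) + 2(h_(i-1)+h_i)·m_i + h_i·m_(i+1) = 6(Δ_i − Δ_(i-1)) read
  2·m_0 + 8·m_1 + 2·m_2 = 6(Δ_1 - Δ_0) = 33
  2·m_1 + 8·m_2 + 2·m_3 = 6(Δ_2 - Δ_1) = -6
Clamped end conditions give two more equations: 2h_0·m_0 + h_0·m_1 = 6(Δ_0 - s'(2)) = -27 and h_2·m_2 + 2h_2·m_3 = 6(s'(8) - Δ_2) = -39.
Hence m_0 = -151/15, m_1 = 199/30, m_2 = 1/30, m_3 = -293/30.
On [6, 8], s(t) = 1 + 86/15·(t - 6) + 1/60·(t - 6)² - 49/60·(t - 6)³.
With (t - 6) = 2/3: s(20/3) = 1858/405.

4.5877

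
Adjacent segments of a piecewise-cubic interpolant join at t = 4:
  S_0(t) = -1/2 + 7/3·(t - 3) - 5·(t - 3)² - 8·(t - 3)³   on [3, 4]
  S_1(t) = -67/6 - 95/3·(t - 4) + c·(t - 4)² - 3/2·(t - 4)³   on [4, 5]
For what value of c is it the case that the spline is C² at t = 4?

S_0''(t) = -10 - 48·(t - 3), so S_0''(4) = -58. On the right, S_1''(4) = 2c, so c = -29.

-29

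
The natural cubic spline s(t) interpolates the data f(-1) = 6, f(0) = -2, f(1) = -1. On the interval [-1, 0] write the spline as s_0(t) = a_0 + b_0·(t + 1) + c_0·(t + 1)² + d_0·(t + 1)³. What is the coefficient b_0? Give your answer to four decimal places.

-10.2500

Write M_i for s''(x_i). With h_i = 1, 1 and divided differences Δ_i = -8, 1, the continuity of s' gives the tridiagonal system
  1·M_0 + 4·M_1 + 1·M_2 = 6(Δ_1 - Δ_0) = 54
Natural end conditions: M_0 = M_2 = 0.
Forward elimination and back-substitution give M_0 = 0, M_1 = 27/2, M_2 = 0.
On [-1, 0], with s_0(t) = a_0 + b_0·(t + 1) + c_0·(t + 1)² + d_0·(t + 1)³: c_0 = M_0/2 = 0, d_0 = (M_1 - M_0)/(6h_0) = 9/4, b_0 = Δ_0 - h_0(2M_0 + M_1)/6 = -41/4.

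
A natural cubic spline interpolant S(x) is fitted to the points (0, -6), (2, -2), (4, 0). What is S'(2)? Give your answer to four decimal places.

Let M_i = S''(x_i). Step sizes h_i = 2, 2; slopes of the chords Δ_i = (y_(i+1) - y_i)/h_i = 2, 1.
  2·M_0 + 8·M_1 + 2·M_2 = 6(Δ_1 - Δ_0) = -6
Natural end conditions: M_0 = M_2 = 0.
Solving the tridiagonal system: M_0 = 0, M_1 = -3/4, M_2 = 0.
On [2, 4], S'(x) = b_1 + 2c_1·(x - 2) + 3d_1·(x - 2)² with b_1 = Δ_1 - h_1(2M_1 + M_2)/6 = 3/2, c_1 = M_1/2 = -3/8, d_1 = (M_2 - M_1)/(6h_1) = 1/16. So S'(2) = 3/2.

1.5000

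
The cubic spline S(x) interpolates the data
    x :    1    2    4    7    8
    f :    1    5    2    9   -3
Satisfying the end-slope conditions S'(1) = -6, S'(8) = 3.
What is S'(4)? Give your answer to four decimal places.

Let σ_i = S''(x_i). Step sizes h_i = 1, 2, 3, 1; slopes of the chords Δ_i = (y_(i+1) - y_i)/h_i = 4, -3/2, 7/3, -12.
  1·σ_0 + 6·σ_1 + 2·σ_2 = 6(Δ_1 - Δ_0) = -33
  2·σ_1 + 10·σ_2 + 3·σ_3 = 6(Δ_2 - Δ_1) = 23
  3·σ_2 + 8·σ_3 + 1·σ_4 = 6(Δ_3 - Δ_2) = -86
Clamped end conditions give two more equations: 2h_0·σ_0 + h_0·σ_1 = 6(Δ_0 - S'(1)) = 60 and h_3·σ_3 + 2h_3·σ_4 = 6(S'(8) - Δ_3) = 90.
Solving the tridiagonal system: σ_0 = 8423/222, σ_1 = -1763/111, σ_2 = 5407/444, σ_3 = -1653/74, σ_4 = 8313/148.
On [4, 7], S'(x) = b_2 + 2c_2·(x - 4) + 3d_2·(x - 4)² with b_2 = Δ_2 - h_2(2σ_2 + σ_3)/6 = 49/37, c_2 = σ_2/2 = 5407/888, d_2 = (σ_3 - σ_2)/(6h_2) = -15325/7992. So S'(4) = 49/37.

1.3243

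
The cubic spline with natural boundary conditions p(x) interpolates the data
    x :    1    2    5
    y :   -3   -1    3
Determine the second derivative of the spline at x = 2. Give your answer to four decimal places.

Write σ_i for p''(x_i). With h_i = 1, 3 and divided differences Δ_i = 2, 4/3, the continuity of p' gives the tridiagonal system
  1·σ_0 + 8·σ_1 + 3·σ_2 = 6(Δ_1 - Δ_0) = -4
Natural end conditions: σ_0 = σ_2 = 0.
Forward elimination and back-substitution give σ_0 = 0, σ_1 = -1/2, σ_2 = 0.

-0.5000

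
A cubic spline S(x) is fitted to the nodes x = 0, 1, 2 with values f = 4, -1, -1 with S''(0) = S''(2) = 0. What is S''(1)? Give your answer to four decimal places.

Write M_i for S''(x_i). With h_i = 1, 1 and divided differences Δ_i = -5, 0, the continuity of S' gives the tridiagonal system
  1·M_0 + 4·M_1 + 1·M_2 = 6(Δ_1 - Δ_0) = 30
Natural end conditions: M_0 = M_2 = 0.
Solving the tridiagonal system: M_0 = 0, M_1 = 15/2, M_2 = 0.

7.5000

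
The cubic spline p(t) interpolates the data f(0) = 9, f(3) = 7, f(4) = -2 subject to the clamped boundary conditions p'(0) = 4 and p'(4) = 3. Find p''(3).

Put σ_i = p'' at the i-th knot. Here h = (3, 1) and Δ = (-2/3, -9), so the interior equations h_(i-1)·σ_(i-1) + 2(h_(i-1)+h_i)·σ_i + h_i·σ_(i+1) = 6(Δ_i − Δ_(i-1)) read
  3·σ_0 + 8·σ_1 + 1·σ_2 = 6(Δ_1 - Δ_0) = -50
Clamped end conditions give two more equations: 2h_0·σ_0 + h_0·σ_1 = 6(Δ_0 - p'(0)) = -28 and h_1·σ_1 + 2h_1·σ_2 = 6(p'(4) - Δ_1) = 72.
Solving: σ_0 = 4/3, σ_1 = -12, σ_2 = 42.

-12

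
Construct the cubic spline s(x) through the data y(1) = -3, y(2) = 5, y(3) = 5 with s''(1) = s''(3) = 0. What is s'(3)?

Let m_i = s''(x_i). Step sizes h_i = 1, 1; slopes of the chords Δ_i = (y_(i+1) - y_i)/h_i = 8, 0.
  1·m_0 + 4·m_1 + 1·m_2 = 6(Δ_1 - Δ_0) = -48
Natural end conditions: m_0 = m_2 = 0.
Hence m_0 = 0, m_1 = -12, m_2 = 0.
On [2, 3], s'(x) = b_1 + 2c_1·(x - 2) + 3d_1·(x - 2)² with b_1 = Δ_1 - h_1(2m_1 + m_2)/6 = 4, c_1 = m_1/2 = -6, d_1 = (m_2 - m_1)/(6h_1) = 2. So s'(3) = -2.

-2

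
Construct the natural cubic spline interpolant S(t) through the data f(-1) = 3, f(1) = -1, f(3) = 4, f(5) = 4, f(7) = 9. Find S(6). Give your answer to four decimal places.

5.8036

Let m_i = S''(x_i). Step sizes h_i = 2, 2, 2, 2; slopes of the chords Δ_i = (y_(i+1) - y_i)/h_i = -2, 5/2, 0, 5/2.
  2·m_0 + 8·m_1 + 2·m_2 = 6(Δ_1 - Δ_0) = 27
  2·m_1 + 8·m_2 + 2·m_3 = 6(Δ_2 - Δ_1) = -15
  2·m_2 + 8·m_3 + 2·m_4 = 6(Δ_3 - Δ_2) = 15
Natural end conditions: m_0 = m_4 = 0.
Solving the tridiagonal system: m_0 = 0, m_1 = 30/7, m_2 = -51/14, m_3 = 39/14, m_4 = 0.
On [5, 7], S(t) = 4 + 9/14·(t - 5) + 39/28·(t - 5)² - 13/56·(t - 5)³.
With (t - 5) = 1: S(6) = 325/56.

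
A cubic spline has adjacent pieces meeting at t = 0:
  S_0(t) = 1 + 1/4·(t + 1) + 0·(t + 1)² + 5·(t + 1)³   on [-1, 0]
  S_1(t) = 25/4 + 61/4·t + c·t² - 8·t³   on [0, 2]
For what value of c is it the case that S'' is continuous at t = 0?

S_0''(t) = 0 + 30·(t + 1), so S_0''(0) = 30. On the right, S_1''(0) = 2c, so c = 15.

15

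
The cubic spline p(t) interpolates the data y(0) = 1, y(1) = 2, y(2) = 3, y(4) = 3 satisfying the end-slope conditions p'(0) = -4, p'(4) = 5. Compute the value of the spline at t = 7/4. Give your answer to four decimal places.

Put m_i = p'' at the i-th knot. Here h = (1, 1, 2) and Δ = (1, 1, 0), so the interior equations h_(i-1)·m_(i-1) + 2(h_(i-1)+h_i)·m_i + h_i·m_(i+1) = 6(Δ_i − Δ_(i-1)) read
  1·m_0 + 4·m_1 + 1·m_2 = 6(Δ_1 - Δ_0) = 0
  1·m_1 + 6·m_2 + 2·m_3 = 6(Δ_2 - Δ_1) = -6
Clamped end conditions give two more equations: 2h_0·m_0 + h_0·m_1 = 6(Δ_0 - p'(0)) = 30 and h_2·m_2 + 2h_2·m_3 = 6(p'(4) - Δ_2) = 30.
Solving the tridiagonal system: m_0 = 183/11, m_1 = -36/11, m_2 = -39/11, m_3 = 102/11.
On [1, 2], p(t) = 2 + 59/22·(t - 1) - 18/11·(t - 1)² - 1/22·(t - 1)³.
With (t - 1) = 3/4: p(7/4) = 4325/1408.

3.0717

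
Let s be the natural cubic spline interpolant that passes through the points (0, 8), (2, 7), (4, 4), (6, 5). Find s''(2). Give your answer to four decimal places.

-1.2000

Put M_i = s'' at the i-th knot. Here h = (2, 2, 2) and Δ = (-1/2, -3/2, 1/2), so the interior equations h_(i-1)·M_(i-1) + 2(h_(i-1)+h_i)·M_i + h_i·M_(i+1) = 6(Δ_i − Δ_(i-1)) read
  2·M_0 + 8·M_1 + 2·M_2 = 6(Δ_1 - Δ_0) = -6
  2·M_1 + 8·M_2 + 2·M_3 = 6(Δ_2 - Δ_1) = 12
Natural end conditions: M_0 = M_3 = 0.
Forward elimination and back-substitution give M_0 = 0, M_1 = -6/5, M_2 = 9/5, M_3 = 0.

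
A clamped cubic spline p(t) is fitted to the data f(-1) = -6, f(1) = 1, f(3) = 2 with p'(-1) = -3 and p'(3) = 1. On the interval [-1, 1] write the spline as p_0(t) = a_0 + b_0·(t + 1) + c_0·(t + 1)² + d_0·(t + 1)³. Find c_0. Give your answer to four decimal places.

Write M_i for p''(x_i). With h_i = 2, 2 and divided differences Δ_i = 7/2, 1/2, the continuity of p' gives the tridiagonal system
  2·M_0 + 8·M_1 + 2·M_2 = 6(Δ_1 - Δ_0) = -18
Clamped end conditions give two more equations: 2h_0·M_0 + h_0·M_1 = 6(Δ_0 - p'(-1)) = 39 and h_1·M_1 + 2h_1·M_2 = 6(p'(3) - Δ_1) = 3.
Hence M_0 = 13, M_1 = -13/2, M_2 = 4.
On [-1, 1], with p_0(t) = a_0 + b_0·(t + 1) + c_0·(t + 1)² + d_0·(t + 1)³: c_0 = M_0/2 = 13/2, d_0 = (M_1 - M_0)/(6h_0) = -13/8, b_0 = Δ_0 - h_0(2M_0 + M_1)/6 = -3.

6.5000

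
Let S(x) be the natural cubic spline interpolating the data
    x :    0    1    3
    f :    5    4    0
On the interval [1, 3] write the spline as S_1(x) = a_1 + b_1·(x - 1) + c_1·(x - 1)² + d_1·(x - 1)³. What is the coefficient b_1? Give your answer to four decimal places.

With m_i denoting the second derivative at x_i, h_i = 1, 2, and Δ_i = (y_(i+1) − y_i)/h_i = -1, -2:
  1·m_0 + 6·m_1 + 2·m_2 = 6(Δ_1 - Δ_0) = -6
Natural end conditions: m_0 = m_2 = 0.
Solving: m_0 = 0, m_1 = -1, m_2 = 0.
On [1, 3], with S_1(x) = a_1 + b_1·(x - 1) + c_1·(x - 1)² + d_1·(x - 1)³: c_1 = m_1/2 = -1/2, d_1 = (m_2 - m_1)/(6h_1) = 1/12, b_1 = Δ_1 - h_1(2m_1 + m_2)/6 = -4/3.

-1.3333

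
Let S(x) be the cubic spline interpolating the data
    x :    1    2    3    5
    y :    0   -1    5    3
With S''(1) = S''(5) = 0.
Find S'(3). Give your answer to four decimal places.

5.0870

With M_i denoting the second derivative at x_i, h_i = 1, 1, 2, and Δ_i = (y_(i+1) − y_i)/h_i = -1, 6, -1:
  1·M_0 + 4·M_1 + 1·M_2 = 6(Δ_1 - Δ_0) = 42
  1·M_1 + 6·M_2 + 2·M_3 = 6(Δ_2 - Δ_1) = -42
Natural end conditions: M_0 = M_3 = 0.
Forward elimination and back-substitution give M_0 = 0, M_1 = 294/23, M_2 = -210/23, M_3 = 0.
On [3, 5], S'(x) = b_2 + 2c_2·(x - 3) + 3d_2·(x - 3)² with b_2 = Δ_2 - h_2(2M_2 + M_3)/6 = 117/23, c_2 = M_2/2 = -105/23, d_2 = (M_3 - M_2)/(6h_2) = 35/46. So S'(3) = 117/23.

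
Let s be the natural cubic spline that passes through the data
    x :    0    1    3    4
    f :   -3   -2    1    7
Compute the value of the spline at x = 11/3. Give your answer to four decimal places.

Put M_i = s'' at the i-th knot. Here h = (1, 2, 1) and Δ = (1, 3/2, 6), so the interior equations h_(i-1)·M_(i-1) + 2(h_(i-1)+h_i)·M_i + h_i·M_(i+1) = 6(Δ_i − Δ_(i-1)) read
  1·M_0 + 6·M_1 + 2·M_2 = 6(Δ_1 - Δ_0) = 3
  2·M_1 + 6·M_2 + 1·M_3 = 6(Δ_2 - Δ_1) = 27
Natural end conditions: M_0 = M_3 = 0.
Solving the tridiagonal system: M_0 = 0, M_1 = -9/8, M_2 = 39/8, M_3 = 0.
On [3, 4], s(x) = 1 + 35/8·(x - 3) + 39/16·(x - 3)² - 13/16·(x - 3)³.
With (x - 3) = 2/3: s(11/3) = 257/54.

4.7593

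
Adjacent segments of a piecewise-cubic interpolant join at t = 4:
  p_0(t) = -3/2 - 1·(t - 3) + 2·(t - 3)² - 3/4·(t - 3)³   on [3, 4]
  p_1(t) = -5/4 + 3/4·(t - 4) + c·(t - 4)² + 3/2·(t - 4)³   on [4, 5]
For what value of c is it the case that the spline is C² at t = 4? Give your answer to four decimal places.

-0.2500

p_0''(t) = 4 - 9/2·(t - 3), so p_0''(4) = -1/2. On the right, p_1''(4) = 2c, so c = -1/4.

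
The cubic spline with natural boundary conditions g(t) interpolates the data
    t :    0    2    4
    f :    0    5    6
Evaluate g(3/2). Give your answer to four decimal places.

4.0781

With σ_i denoting the second derivative at x_i, h_i = 2, 2, and Δ_i = (y_(i+1) − y_i)/h_i = 5/2, 1/2:
  2·σ_0 + 8·σ_1 + 2·σ_2 = 6(Δ_1 - Δ_0) = -12
Natural end conditions: σ_0 = σ_2 = 0.
Hence σ_0 = 0, σ_1 = -3/2, σ_2 = 0.
On [0, 2], g(t) = 0 + 3·t + 0·t² - 1/8·t³.
With t = 3/2: g(3/2) = 261/64.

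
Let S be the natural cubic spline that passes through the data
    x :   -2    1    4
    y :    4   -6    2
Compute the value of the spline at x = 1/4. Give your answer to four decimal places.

-4.9766

With m_i denoting the second derivative at x_i, h_i = 3, 3, and Δ_i = (y_(i+1) − y_i)/h_i = -10/3, 8/3:
  3·m_0 + 12·m_1 + 3·m_2 = 6(Δ_1 - Δ_0) = 36
Natural end conditions: m_0 = m_2 = 0.
Solving: m_0 = 0, m_1 = 3, m_2 = 0.
On [-2, 1], S(x) = 4 - 29/6·(x + 2) + 0·(x + 2)² + 1/6·(x + 2)³.
With (x + 2) = 9/4: S(1/4) = -637/128.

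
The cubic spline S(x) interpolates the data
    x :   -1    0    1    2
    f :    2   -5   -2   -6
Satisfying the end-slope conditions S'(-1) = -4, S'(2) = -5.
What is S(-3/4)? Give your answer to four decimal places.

0.4500

Let M_i = S''(x_i). Step sizes h_i = 1, 1, 1; slopes of the chords Δ_i = (y_(i+1) - y_i)/h_i = -7, 3, -4.
  1·M_0 + 4·M_1 + 1·M_2 = 6(Δ_1 - Δ_0) = 60
  1·M_1 + 4·M_2 + 1·M_3 = 6(Δ_2 - Δ_1) = -42
Clamped end conditions give two more equations: 2h_0·M_0 + h_0·M_1 = 6(Δ_0 - S'(-1)) = -18 and h_2·M_2 + 2h_2·M_3 = 6(S'(2) - Δ_2) = -6.
Solving the tridiagonal system: M_0 = -322/15, M_1 = 374/15, M_2 = -274/15, M_3 = 92/15.
On [-1, 0], S(x) = 2 - 4·(x + 1) - 161/15·(x + 1)² + 116/15·(x + 1)³.
With (x + 1) = 1/4: S(-3/4) = 9/20.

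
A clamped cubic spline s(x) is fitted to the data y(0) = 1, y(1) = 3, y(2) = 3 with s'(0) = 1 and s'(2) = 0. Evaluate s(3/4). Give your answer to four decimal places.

2.5586

Write σ_i for s''(x_i). With h_i = 1, 1 and divided differences Δ_i = 2, 0, the continuity of s' gives the tridiagonal system
  1·σ_0 + 4·σ_1 + 1·σ_2 = 6(Δ_1 - Δ_0) = -12
Clamped end conditions give two more equations: 2h_0·σ_0 + h_0·σ_1 = 6(Δ_0 - s'(0)) = 6 and h_1·σ_1 + 2h_1·σ_2 = 6(s'(2) - Δ_1) = 0.
Solving the tridiagonal system: σ_0 = 11/2, σ_1 = -5, σ_2 = 5/2.
On [0, 1], s(x) = 1 + 1·x + 11/4·x² - 7/4·x³.
With x = 3/4: s(3/4) = 655/256.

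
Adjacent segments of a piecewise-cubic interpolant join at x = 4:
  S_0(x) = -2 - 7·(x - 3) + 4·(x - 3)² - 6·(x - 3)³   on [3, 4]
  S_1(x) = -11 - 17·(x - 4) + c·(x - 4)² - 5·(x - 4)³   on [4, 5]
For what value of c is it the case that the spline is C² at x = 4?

-14

S_0''(x) = 8 - 36·(x - 3), so S_0''(4) = -28. On the right, S_1''(4) = 2c, so c = -14.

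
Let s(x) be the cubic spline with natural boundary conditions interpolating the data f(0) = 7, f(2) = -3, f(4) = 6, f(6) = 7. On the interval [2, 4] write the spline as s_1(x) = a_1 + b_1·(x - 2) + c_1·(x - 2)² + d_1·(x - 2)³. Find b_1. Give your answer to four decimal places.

Put σ_i = s'' at the i-th knot. Here h = (2, 2, 2) and Δ = (-5, 9/2, 1/2), so the interior equations h_(i-1)·σ_(i-1) + 2(h_(i-1)+h_i)·σ_i + h_i·σ_(i+1) = 6(Δ_i − Δ_(i-1)) read
  2·σ_0 + 8·σ_1 + 2·σ_2 = 6(Δ_1 - Δ_0) = 57
  2·σ_1 + 8·σ_2 + 2·σ_3 = 6(Δ_2 - Δ_1) = -24
Natural end conditions: σ_0 = σ_3 = 0.
Forward elimination and back-substitution give σ_0 = 0, σ_1 = 42/5, σ_2 = -51/10, σ_3 = 0.
On [2, 4], with s_1(x) = a_1 + b_1·(x - 2) + c_1·(x - 2)² + d_1·(x - 2)³: c_1 = σ_1/2 = 21/5, d_1 = (σ_2 - σ_1)/(6h_1) = -9/8, b_1 = Δ_1 - h_1(2σ_1 + σ_2)/6 = 3/5.

0.6000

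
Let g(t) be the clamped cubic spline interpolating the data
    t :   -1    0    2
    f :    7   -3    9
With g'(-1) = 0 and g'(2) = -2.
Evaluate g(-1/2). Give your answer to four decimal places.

With M_i denoting the second derivative at x_i, h_i = 1, 2, and Δ_i = (y_(i+1) − y_i)/h_i = -10, 6:
  1·M_0 + 6·M_1 + 2·M_2 = 6(Δ_1 - Δ_0) = 96
Clamped end conditions give two more equations: 2h_0·M_0 + h_0·M_1 = 6(Δ_0 - g'(-1)) = -60 and h_1·M_1 + 2h_1·M_2 = 6(g'(2) - Δ_1) = -48.
Solving: M_0 = -140/3, M_1 = 100/3, M_2 = -86/3.
On [-1, 0], g(t) = 7 + 0·(t + 1) - 70/3·(t + 1)² + 40/3·(t + 1)³.
With (t + 1) = 1/2: g(-1/2) = 17/6.

2.8333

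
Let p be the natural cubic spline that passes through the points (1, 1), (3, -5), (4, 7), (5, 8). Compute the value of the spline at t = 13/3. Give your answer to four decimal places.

8.6377

Put σ_i = p'' at the i-th knot. Here h = (2, 1, 1) and Δ = (-3, 12, 1), so the interior equations h_(i-1)·σ_(i-1) + 2(h_(i-1)+h_i)·σ_i + h_i·σ_(i+1) = 6(Δ_i − Δ_(i-1)) read
  2·σ_0 + 6·σ_1 + 1·σ_2 = 6(Δ_1 - Δ_0) = 90
  1·σ_1 + 4·σ_2 + 1·σ_3 = 6(Δ_2 - Δ_1) = -66
Natural end conditions: σ_0 = σ_3 = 0.
Hence σ_0 = 0, σ_1 = 426/23, σ_2 = -486/23, σ_3 = 0.
On [4, 5], p(t) = 7 + 185/23·(t - 4) - 243/23·(t - 4)² + 81/23·(t - 4)³.
With (t - 4) = 1/3: p(13/3) = 596/69.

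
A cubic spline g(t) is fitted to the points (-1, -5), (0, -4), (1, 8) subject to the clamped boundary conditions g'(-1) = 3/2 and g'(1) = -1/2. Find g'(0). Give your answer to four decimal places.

9.5000

With σ_i denoting the second derivative at x_i, h_i = 1, 1, and Δ_i = (y_(i+1) − y_i)/h_i = 1, 12:
  1·σ_0 + 4·σ_1 + 1·σ_2 = 6(Δ_1 - Δ_0) = 66
Clamped end conditions give two more equations: 2h_0·σ_0 + h_0·σ_1 = 6(Δ_0 - g'(-1)) = -3 and h_1·σ_1 + 2h_1·σ_2 = 6(g'(1) - Δ_1) = -75.
Solving the tridiagonal system: σ_0 = -19, σ_1 = 35, σ_2 = -55.
On [0, 1], g'(t) = b_1 + 2c_1·t + 3d_1·t² with b_1 = Δ_1 - h_1(2σ_1 + σ_2)/6 = 19/2, c_1 = σ_1/2 = 35/2, d_1 = (σ_2 - σ_1)/(6h_1) = -15. So g'(0) = 19/2.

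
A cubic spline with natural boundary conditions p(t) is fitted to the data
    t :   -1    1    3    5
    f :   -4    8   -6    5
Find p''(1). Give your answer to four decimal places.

Let σ_i = p''(x_i). Step sizes h_i = 2, 2, 2; slopes of the chords Δ_i = (y_(i+1) - y_i)/h_i = 6, -7, 11/2.
  2·σ_0 + 8·σ_1 + 2·σ_2 = 6(Δ_1 - Δ_0) = -78
  2·σ_1 + 8·σ_2 + 2·σ_3 = 6(Δ_2 - Δ_1) = 75
Natural end conditions: σ_0 = σ_3 = 0.
Solving: σ_0 = 0, σ_1 = -129/10, σ_2 = 63/5, σ_3 = 0.

-12.9000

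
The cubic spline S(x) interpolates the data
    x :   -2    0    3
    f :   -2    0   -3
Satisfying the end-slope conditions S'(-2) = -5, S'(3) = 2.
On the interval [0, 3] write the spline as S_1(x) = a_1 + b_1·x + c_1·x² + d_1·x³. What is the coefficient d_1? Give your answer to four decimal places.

0.6000

Write M_i for S''(x_i). With h_i = 2, 3 and divided differences Δ_i = 1, -1, the continuity of S' gives the tridiagonal system
  2·M_0 + 10·M_1 + 3·M_2 = 6(Δ_1 - Δ_0) = -12
Clamped end conditions give two more equations: 2h_0·M_0 + h_0·M_1 = 6(Δ_0 - S'(-2)) = 36 and h_1·M_1 + 2h_1·M_2 = 6(S'(3) - Δ_1) = 18.
Forward elimination and back-substitution give M_0 = 58/5, M_1 = -26/5, M_2 = 28/5.
On [0, 3], with S_1(x) = a_1 + b_1·x + c_1·x² + d_1·x³: c_1 = M_1/2 = -13/5, d_1 = (M_2 - M_1)/(6h_1) = 3/5, b_1 = Δ_1 - h_1(2M_1 + M_2)/6 = 7/5.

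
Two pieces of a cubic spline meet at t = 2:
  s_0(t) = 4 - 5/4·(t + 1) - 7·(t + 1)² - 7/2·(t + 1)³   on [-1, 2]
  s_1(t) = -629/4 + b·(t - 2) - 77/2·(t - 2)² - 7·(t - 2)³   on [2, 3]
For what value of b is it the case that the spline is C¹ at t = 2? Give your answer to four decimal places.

-137.7500

s_0'(t) = -5/4 - 14·(t + 1) - 21/2·(t + 1)², so s_0'(2) = -551/4. On the right, s_1'(2) = b, so b = -551/4.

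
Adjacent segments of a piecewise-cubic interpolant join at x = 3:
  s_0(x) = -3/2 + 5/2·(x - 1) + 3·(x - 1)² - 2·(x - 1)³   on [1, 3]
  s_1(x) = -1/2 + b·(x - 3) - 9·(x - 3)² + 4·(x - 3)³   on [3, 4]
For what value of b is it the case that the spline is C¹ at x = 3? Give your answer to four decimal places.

s_0'(x) = 5/2 + 6·(x - 1) - 6·(x - 1)², so s_0'(3) = -19/2. On the right, s_1'(3) = b, so b = -19/2.

-9.5000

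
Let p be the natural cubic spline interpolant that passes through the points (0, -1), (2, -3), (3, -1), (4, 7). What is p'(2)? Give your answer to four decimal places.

0.0435

Let m_i = p''(x_i). Step sizes h_i = 2, 1, 1; slopes of the chords Δ_i = (y_(i+1) - y_i)/h_i = -1, 2, 8.
  2·m_0 + 6·m_1 + 1·m_2 = 6(Δ_1 - Δ_0) = 18
  1·m_1 + 4·m_2 + 1·m_3 = 6(Δ_2 - Δ_1) = 36
Natural end conditions: m_0 = m_3 = 0.
Solving: m_0 = 0, m_1 = 36/23, m_2 = 198/23, m_3 = 0.
On [2, 3], p'(t) = b_1 + 2c_1·(t - 2) + 3d_1·(t - 2)² with b_1 = Δ_1 - h_1(2m_1 + m_2)/6 = 1/23, c_1 = m_1/2 = 18/23, d_1 = (m_2 - m_1)/(6h_1) = 27/23. So p'(2) = 1/23.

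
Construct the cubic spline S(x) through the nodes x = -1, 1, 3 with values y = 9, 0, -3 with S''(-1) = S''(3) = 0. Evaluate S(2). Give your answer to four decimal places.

With σ_i denoting the second derivative at x_i, h_i = 2, 2, and Δ_i = (y_(i+1) − y_i)/h_i = -9/2, -3/2:
  2·σ_0 + 8·σ_1 + 2·σ_2 = 6(Δ_1 - Δ_0) = 18
Natural end conditions: σ_0 = σ_2 = 0.
Solving the tridiagonal system: σ_0 = 0, σ_1 = 9/4, σ_2 = 0.
On [1, 3], S(x) = 0 - 3·(x - 1) + 9/8·(x - 1)² - 3/16·(x - 1)³.
With (x - 1) = 1: S(2) = -33/16.

-2.0625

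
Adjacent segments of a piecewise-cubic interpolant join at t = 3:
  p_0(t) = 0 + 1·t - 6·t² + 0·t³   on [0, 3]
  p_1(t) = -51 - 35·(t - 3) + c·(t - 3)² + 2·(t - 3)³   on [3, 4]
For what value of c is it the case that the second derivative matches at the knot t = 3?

p_0''(t) = -12 + 0·t, so p_0''(3) = -12. On the right, p_1''(3) = 2c, so c = -6.

-6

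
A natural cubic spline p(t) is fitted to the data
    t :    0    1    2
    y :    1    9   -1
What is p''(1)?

Let M_i = p''(x_i). Step sizes h_i = 1, 1; slopes of the chords Δ_i = (y_(i+1) - y_i)/h_i = 8, -10.
  1·M_0 + 4·M_1 + 1·M_2 = 6(Δ_1 - Δ_0) = -108
Natural end conditions: M_0 = M_2 = 0.
Forward elimination and back-substitution give M_0 = 0, M_1 = -27, M_2 = 0.

-27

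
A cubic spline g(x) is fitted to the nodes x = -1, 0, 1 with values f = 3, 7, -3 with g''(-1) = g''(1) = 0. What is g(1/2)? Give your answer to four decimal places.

3.3125

Put M_i = g'' at the i-th knot. Here h = (1, 1) and Δ = (4, -10), so the interior equations h_(i-1)·M_(i-1) + 2(h_(i-1)+h_i)·M_i + h_i·M_(i+1) = 6(Δ_i − Δ_(i-1)) read
  1·M_0 + 4·M_1 + 1·M_2 = 6(Δ_1 - Δ_0) = -84
Natural end conditions: M_0 = M_2 = 0.
Solving: M_0 = 0, M_1 = -21, M_2 = 0.
On [0, 1], g(x) = 7 - 3·x - 21/2·x² + 7/2·x³.
With x = 1/2: g(1/2) = 53/16.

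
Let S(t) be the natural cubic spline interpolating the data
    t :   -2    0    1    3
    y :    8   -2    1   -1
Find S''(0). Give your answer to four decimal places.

Put M_i = S'' at the i-th knot. Here h = (2, 1, 2) and Δ = (-5, 3, -1), so the interior equations h_(i-1)·M_(i-1) + 2(h_(i-1)+h_i)·M_i + h_i·M_(i+1) = 6(Δ_i − Δ_(i-1)) read
  2·M_0 + 6·M_1 + 1·M_2 = 6(Δ_1 - Δ_0) = 48
  1·M_1 + 6·M_2 + 2·M_3 = 6(Δ_2 - Δ_1) = -24
Natural end conditions: M_0 = M_3 = 0.
Solving the tridiagonal system: M_0 = 0, M_1 = 312/35, M_2 = -192/35, M_3 = 0.

8.9143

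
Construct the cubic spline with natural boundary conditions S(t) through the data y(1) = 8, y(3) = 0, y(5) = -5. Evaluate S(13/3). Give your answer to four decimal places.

-3.5556

Write M_i for S''(x_i). With h_i = 2, 2 and divided differences Δ_i = -4, -5/2, the continuity of S' gives the tridiagonal system
  2·M_0 + 8·M_1 + 2·M_2 = 6(Δ_1 - Δ_0) = 9
Natural end conditions: M_0 = M_2 = 0.
Solving: M_0 = 0, M_1 = 9/8, M_2 = 0.
On [3, 5], S(t) = 0 - 13/4·(t - 3) + 9/16·(t - 3)² - 3/32·(t - 3)³.
With (t - 3) = 4/3: S(13/3) = -32/9.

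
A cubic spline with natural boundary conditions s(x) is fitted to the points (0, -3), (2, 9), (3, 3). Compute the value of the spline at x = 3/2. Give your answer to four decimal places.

8.6250

With m_i denoting the second derivative at x_i, h_i = 2, 1, and Δ_i = (y_(i+1) − y_i)/h_i = 6, -6:
  2·m_0 + 6·m_1 + 1·m_2 = 6(Δ_1 - Δ_0) = -72
Natural end conditions: m_0 = m_2 = 0.
Solving the tridiagonal system: m_0 = 0, m_1 = -12, m_2 = 0.
On [0, 2], s(x) = -3 + 10·x + 0·x² - 1·x³.
With x = 3/2: s(3/2) = 69/8.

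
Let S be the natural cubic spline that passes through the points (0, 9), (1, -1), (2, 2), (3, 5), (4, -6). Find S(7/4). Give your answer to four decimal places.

Write M_i for S''(x_i). With h_i = 1, 1, 1, 1 and divided differences Δ_i = -10, 3, 3, -11, the continuity of S' gives the tridiagonal system
  1·M_0 + 4·M_1 + 1·M_2 = 6(Δ_1 - Δ_0) = 78
  1·M_1 + 4·M_2 + 1·M_3 = 6(Δ_2 - Δ_1) = 0
  1·M_2 + 4·M_3 + 1·M_4 = 6(Δ_3 - Δ_2) = -84
Natural end conditions: M_0 = M_4 = 0.
Solving the tridiagonal system: M_0 = 0, M_1 = 543/28, M_2 = 3/7, M_3 = -591/28, M_4 = 0.
On [1, 2], S(x) = -1 - 99/28·(x - 1) + 543/56·(x - 1)² - 177/56·(x - 1)³.
With (x - 1) = 3/4: S(7/4) = 1681/3584.

0.4690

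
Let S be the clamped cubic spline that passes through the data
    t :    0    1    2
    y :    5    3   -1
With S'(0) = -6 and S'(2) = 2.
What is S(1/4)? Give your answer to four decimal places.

Write m_i for S''(x_i). With h_i = 1, 1 and divided differences Δ_i = -2, -4, the continuity of S' gives the tridiagonal system
  1·m_0 + 4·m_1 + 1·m_2 = 6(Δ_1 - Δ_0) = -12
Clamped end conditions give two more equations: 2h_0·m_0 + h_0·m_1 = 6(Δ_0 - S'(0)) = 24 and h_1·m_1 + 2h_1·m_2 = 6(S'(2) - Δ_1) = 36.
Hence m_0 = 19, m_1 = -14, m_2 = 25.
On [0, 1], S(t) = 5 - 6·t + 19/2·t² - 11/2·t³.
With t = 1/4: S(1/4) = 513/128.

4.0078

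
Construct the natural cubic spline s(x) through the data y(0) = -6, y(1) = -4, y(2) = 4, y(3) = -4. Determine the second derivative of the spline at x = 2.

Put M_i = s'' at the i-th knot. Here h = (1, 1, 1) and Δ = (2, 8, -8), so the interior equations h_(i-1)·M_(i-1) + 2(h_(i-1)+h_i)·M_i + h_i·M_(i+1) = 6(Δ_i − Δ_(i-1)) read
  1·M_0 + 4·M_1 + 1·M_2 = 6(Δ_1 - Δ_0) = 36
  1·M_1 + 4·M_2 + 1·M_3 = 6(Δ_2 - Δ_1) = -96
Natural end conditions: M_0 = M_3 = 0.
Solving the tridiagonal system: M_0 = 0, M_1 = 16, M_2 = -28, M_3 = 0.

-28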